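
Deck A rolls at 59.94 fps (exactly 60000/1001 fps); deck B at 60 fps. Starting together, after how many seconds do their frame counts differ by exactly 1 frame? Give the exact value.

The gap grows by |60 − 60000/1001| = 60/1001 frames per second.
Time for a 1-frame gap: 1 ÷ (60/1001) = 1001/60 s.

1001/60 seconds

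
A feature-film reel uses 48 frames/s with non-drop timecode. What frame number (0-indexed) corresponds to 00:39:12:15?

Total seconds to the label: (0 × 3600 + 39 × 60 + 12) = 2352.
Frame index = 2352 × 48 + 15 = 112911.

frame 112911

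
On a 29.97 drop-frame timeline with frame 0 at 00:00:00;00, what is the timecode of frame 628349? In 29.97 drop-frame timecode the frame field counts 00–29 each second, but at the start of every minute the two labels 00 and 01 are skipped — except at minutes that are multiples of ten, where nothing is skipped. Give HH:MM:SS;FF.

05:49:25;29

Ten DF minutes hold 17982 frames, so frame 628349 lies in block 34 (frames 611388–629369) with 16961 frames into that block.
The block's first minute is 1800 frames and the rest 1798 each; 16961 frames reaches minute 9, so 34 × 18 + 9 × 2 = 630 labels have been skipped so far.
Adding those back, label number 628349 + 630 = 628979 at 30 labels/s is 20965 s + 29 f = 5 h 49 min 25 s frame 29, i.e. 05:49:25;29.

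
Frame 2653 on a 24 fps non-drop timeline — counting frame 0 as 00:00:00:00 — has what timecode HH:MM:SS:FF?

00:01:50:13

2653 ÷ 24 = 110 full seconds, remainder 13 frames.
110 s = 0 h 1 min 50 s.
Timecode: 00:01:50:13.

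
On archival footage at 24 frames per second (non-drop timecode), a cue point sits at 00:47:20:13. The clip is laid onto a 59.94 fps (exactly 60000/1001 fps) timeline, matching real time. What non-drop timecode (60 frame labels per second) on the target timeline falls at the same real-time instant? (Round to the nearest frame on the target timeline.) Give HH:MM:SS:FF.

Source frame index: (0×3600 + 47×60 + 20) × 24 + 13 = 68173.
Real time: 68173 / (24) = 68173/24 s.
Target frame: (68173/24) × (60000/1001) = 24347500/143 ≈ 170262.238 → 170262.
At 60 labels/s: frame 170262 → 00:47:17:42.

00:47:17:42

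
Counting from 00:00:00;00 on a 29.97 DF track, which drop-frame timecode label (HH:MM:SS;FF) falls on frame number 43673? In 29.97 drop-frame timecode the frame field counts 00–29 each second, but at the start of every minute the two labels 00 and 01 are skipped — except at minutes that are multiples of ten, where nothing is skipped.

Ten DF minutes hold 17982 frames, so frame 43673 lies in block 2 (frames 35964–53945) with 7709 frames into that block.
The block's first minute is 1800 frames and the rest 1798 each; 7709 frames reaches minute 4, so 2 × 18 + 4 × 2 = 44 labels have been skipped so far.
Adding those back, label number 43673 + 44 = 43717 at 30 labels/s is 1457 s + 7 f = 0 h 24 min 17 s frame 7, i.e. 00:24:17;07.

00:24:17;07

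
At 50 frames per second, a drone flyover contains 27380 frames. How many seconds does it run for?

Running time = 27380 / (50) = 547.6 s.

547.6 seconds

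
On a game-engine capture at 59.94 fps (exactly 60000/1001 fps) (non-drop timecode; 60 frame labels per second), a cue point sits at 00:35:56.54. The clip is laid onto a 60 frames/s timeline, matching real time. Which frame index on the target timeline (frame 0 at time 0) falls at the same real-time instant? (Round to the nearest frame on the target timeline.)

Source frame index: (0×3600 + 35×60 + 56) × 60 + 54 = 129414.
Real time: 129414 / (60000/1001) = 21590569/10000 s.
Target frame: (21590569/10000) × (60) = 64771707/500 ≈ 129543.414 → 129543.

frame 129543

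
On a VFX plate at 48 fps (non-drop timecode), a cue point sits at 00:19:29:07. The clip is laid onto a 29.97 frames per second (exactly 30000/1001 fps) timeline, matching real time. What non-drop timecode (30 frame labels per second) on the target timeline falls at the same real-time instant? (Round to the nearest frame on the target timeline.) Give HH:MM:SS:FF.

00:19:27:29

Source frame index: (0×3600 + 19×60 + 29) × 48 + 7 = 56119.
Real time: 56119 / (48) = 56119/48 s.
Target frame: (56119/48) × (30000/1001) = 5010625/143 ≈ 35039.336 → 35039.
At 30 labels/s: frame 35039 → 00:19:27:29.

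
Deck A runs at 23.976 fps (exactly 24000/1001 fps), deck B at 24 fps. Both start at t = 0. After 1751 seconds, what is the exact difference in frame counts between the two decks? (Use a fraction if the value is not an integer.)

42024/1001 frames

A emits 24000/1001 × 1751 = 42024000/1001 frames; B emits 24 × 1751 = 42024.
Difference = 42024/1001 frames (≈ 41.9820); B is ahead of A.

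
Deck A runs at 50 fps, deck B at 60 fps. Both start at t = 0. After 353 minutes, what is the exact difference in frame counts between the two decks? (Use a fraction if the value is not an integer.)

211800 frames

353 min = 21180 s.
A emits 50 × 21180 = 1059000 frames; B emits 60 × 21180 = 1270800.
Difference = 211800 frames; B is ahead of A.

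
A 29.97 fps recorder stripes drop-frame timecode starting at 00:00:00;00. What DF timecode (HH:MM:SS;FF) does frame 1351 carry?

00:00:45;01

Ten DF minutes hold 17982 frames, so frame 1351 lies in block 0 (frames 0–17981) with 1351 frames into that block.
The block's first minute is 1800 frames and the rest 1798 each; 1351 frames reaches minute 0, so 0 × 18 + 0 × 2 = 0 labels have been skipped so far.
Adding those back, label number 1351 + 0 = 1351 at 30 labels/s is 45 s + 1 f = 0 h 0 min 45 s frame 1, i.e. 00:00:45;01.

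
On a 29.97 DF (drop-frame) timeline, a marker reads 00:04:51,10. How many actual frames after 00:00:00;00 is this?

Complete 10-minute blocks: 0, each 17982 frames → 0.
Remaining 4 whole minutes in the current block: 1800 + 3 × 1798 = 7194 frames.
Within the current minute: 51 × 30 + 10 − 2 = 1538 (labels ;00/;01 skipped at this minute). Total = 0 + 7194 + 1538 = 8732.

8732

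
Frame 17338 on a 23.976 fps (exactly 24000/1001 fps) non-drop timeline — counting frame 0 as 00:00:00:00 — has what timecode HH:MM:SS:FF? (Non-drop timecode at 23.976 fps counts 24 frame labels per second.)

17338 ÷ 24 = 722 full seconds, remainder 10 frames.
722 s = 0 h 12 min 2 s.
Timecode: 00:12:02:10.

00:12:02:10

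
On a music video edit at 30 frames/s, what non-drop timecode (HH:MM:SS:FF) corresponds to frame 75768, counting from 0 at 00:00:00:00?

00:42:05:18

75768 ÷ 30 = 2525 full seconds, remainder 18 frames.
2525 s = 0 h 42 min 5 s.
Timecode: 00:42:05:18.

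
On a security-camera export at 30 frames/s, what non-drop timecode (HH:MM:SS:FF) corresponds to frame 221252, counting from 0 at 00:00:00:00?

02:02:55:02

221252 ÷ 30 = 7375 full seconds, remainder 2 frames.
7375 s = 2 h 2 min 55 s.
Timecode: 02:02:55:02.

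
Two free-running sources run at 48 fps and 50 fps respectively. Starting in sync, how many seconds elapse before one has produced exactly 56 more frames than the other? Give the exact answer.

The gap grows by |50 − 48| = 2 frames per second.
Time for a 56-frame gap: 56 ÷ (2) = 28 s.

28 seconds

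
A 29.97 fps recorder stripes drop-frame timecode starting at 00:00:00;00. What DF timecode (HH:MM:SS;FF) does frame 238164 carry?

02:12:26;22

Ten DF minutes hold 17982 frames, so frame 238164 lies in block 13 (frames 233766–251747) with 4398 frames into that block.
The block's first minute is 1800 frames and the rest 1798 each; 4398 frames reaches minute 2, so 13 × 18 + 2 × 2 = 238 labels have been skipped so far.
Adding those back, label number 238164 + 238 = 238402 at 30 labels/s is 7946 s + 22 f = 2 h 12 min 26 s frame 22, i.e. 02:12:26;22.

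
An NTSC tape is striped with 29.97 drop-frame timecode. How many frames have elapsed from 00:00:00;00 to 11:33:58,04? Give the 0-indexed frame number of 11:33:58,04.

Complete 10-minute blocks: 69, each 17982 frames → 1240758.
Remaining 3 whole minutes in the current block: 1800 + 2 × 1798 = 5396 frames.
Within the current minute: 58 × 30 + 4 − 2 = 1742 (labels ;00/;01 skipped at this minute). Total = 1240758 + 5396 + 1742 = 1247896.

1247896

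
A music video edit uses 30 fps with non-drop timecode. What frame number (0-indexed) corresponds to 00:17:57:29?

32339

Total seconds to the label: (0 × 3600 + 17 × 60 + 57) = 1077.
Frame index = 1077 × 30 + 29 = 32339.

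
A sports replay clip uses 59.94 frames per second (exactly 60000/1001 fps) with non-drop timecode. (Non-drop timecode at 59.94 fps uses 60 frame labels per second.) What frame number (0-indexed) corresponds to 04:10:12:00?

Total seconds to the label: (4 × 3600 + 10 × 60 + 12) = 15012.
Frame index = 15012 × 60 + 0 = 900720.

900720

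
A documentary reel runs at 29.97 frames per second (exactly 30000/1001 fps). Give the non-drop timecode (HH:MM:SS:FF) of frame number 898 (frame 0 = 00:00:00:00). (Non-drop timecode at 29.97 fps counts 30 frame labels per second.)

00:00:29:28

898 ÷ 30 = 29 full seconds, remainder 28 frames.
29 s = 0 h 0 min 29 s.
Timecode: 00:00:29:28.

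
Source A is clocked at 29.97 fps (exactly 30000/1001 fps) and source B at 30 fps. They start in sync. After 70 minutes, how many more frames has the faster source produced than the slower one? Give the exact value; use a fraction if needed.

70 min = 4200 s.
A emits 30000/1001 × 4200 = 18000000/143 frames; B emits 30 × 4200 = 126000.
Difference = 18000/143 frames (≈ 125.8741); B is ahead of A.

18000/143 frames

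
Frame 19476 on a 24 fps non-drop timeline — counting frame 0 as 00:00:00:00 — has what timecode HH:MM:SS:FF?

19476 ÷ 24 = 811 full seconds, remainder 12 frames.
811 s = 0 h 13 min 31 s.
Timecode: 00:13:31:12.

00:13:31:12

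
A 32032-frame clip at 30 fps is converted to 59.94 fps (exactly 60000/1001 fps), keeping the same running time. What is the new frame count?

Target frames = source frames × (target rate / source rate) = 32032 × (60000/1001)/(30) = 32032 × 2000/1001 = 64000.

64000 frames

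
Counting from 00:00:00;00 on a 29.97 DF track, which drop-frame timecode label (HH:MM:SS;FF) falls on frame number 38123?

00:21:12;01

Ten DF minutes hold 17982 frames, so frame 38123 lies in block 2 (frames 35964–53945) with 2159 frames into that block.
The block's first minute is 1800 frames and the rest 1798 each; 2159 frames reaches minute 1, so 2 × 18 + 1 × 2 = 38 labels have been skipped so far.
Adding those back, label number 38123 + 38 = 38161 at 30 labels/s is 1272 s + 1 f = 0 h 21 min 12 s frame 1, i.e. 00:21:12;01.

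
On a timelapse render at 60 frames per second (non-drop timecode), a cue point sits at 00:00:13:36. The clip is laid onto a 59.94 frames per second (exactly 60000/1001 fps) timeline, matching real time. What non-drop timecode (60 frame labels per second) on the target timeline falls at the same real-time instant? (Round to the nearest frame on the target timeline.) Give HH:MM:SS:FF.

00:00:13:35

Source frame index: (0×3600 + 0×60 + 13) × 60 + 36 = 816.
Real time: 816 / (60) = 68/5 s.
Target frame: (68/5) × (60000/1001) = 816000/1001 ≈ 815.185 → 815.
At 60 labels/s: frame 815 → 00:00:13:35.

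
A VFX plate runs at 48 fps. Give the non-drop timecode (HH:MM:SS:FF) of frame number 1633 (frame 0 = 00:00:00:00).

00:00:34:01

1633 ÷ 48 = 34 full seconds, remainder 1 frame.
34 s = 0 h 0 min 34 s.
Timecode: 00:00:34:01.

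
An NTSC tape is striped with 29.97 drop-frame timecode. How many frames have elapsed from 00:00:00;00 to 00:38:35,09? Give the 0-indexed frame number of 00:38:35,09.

As if non-drop at 30 labels/s: (0 × 3600 + 38 × 60 + 35) × 30 + 9 = 69459.
Minute boundaries passed: 38; those not divisible by 10: 38 − 3 = 35; dropped labels = 2 × 35 = 70.
Actual frame index = 69459 − 70 = 69389.

69389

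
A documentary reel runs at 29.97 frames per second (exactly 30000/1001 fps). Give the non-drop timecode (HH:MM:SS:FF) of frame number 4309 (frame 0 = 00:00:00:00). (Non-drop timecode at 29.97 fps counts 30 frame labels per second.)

4309 ÷ 30 = 143 full seconds, remainder 19 frames.
143 s = 0 h 2 min 23 s.
Timecode: 00:02:23:19.

00:02:23:19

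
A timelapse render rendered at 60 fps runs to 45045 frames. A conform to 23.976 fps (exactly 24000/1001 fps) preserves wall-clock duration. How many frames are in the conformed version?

Target frames = source frames × (target rate / source rate) = 45045 × (24000/1001)/(60) = 45045 × 400/1001 = 18000.

18000 frames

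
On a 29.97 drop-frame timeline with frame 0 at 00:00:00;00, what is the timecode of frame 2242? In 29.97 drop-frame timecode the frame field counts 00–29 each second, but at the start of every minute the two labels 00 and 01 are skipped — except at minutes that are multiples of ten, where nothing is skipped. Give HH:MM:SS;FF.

Each 10-minute DF block holds 10 × 60 × 30 − 9 × 2 = 17982 frames. 2242 ÷ 17982 → 0 full blocks, remainder 2242.
Within the partial block the first minute is 1800 frames and each further minute 1798, so 1 further minute boundary passed. Total skipped labels = 18 × 0 + 2 × 1 = 2.
Non-drop label index = 2242 + 2 = 2244; at 30 labels/s that is 00:01:14:24, i.e. DF 00:01:14;24.

00:01:14;24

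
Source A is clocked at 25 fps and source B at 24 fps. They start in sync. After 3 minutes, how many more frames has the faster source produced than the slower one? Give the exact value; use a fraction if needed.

3 min = 180 s.
A emits 25 × 180 = 4500 frames; B emits 24 × 180 = 4320.
Difference = 180 frames; B is behind A.

180 frames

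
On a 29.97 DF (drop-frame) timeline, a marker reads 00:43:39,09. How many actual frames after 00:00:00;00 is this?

78501

As if non-drop at 30 labels/s: (0 × 3600 + 43 × 60 + 39) × 30 + 9 = 78579.
Minute boundaries passed: 43; those not divisible by 10: 43 − 4 = 39; dropped labels = 2 × 39 = 78.
Actual frame index = 78579 − 78 = 78501.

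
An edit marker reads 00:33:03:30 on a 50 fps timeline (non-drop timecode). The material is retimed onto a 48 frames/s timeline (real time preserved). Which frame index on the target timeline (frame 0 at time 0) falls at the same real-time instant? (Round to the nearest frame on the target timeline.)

frame 95213

Source frame index: (0×3600 + 33×60 + 3) × 50 + 30 = 99180.
Real time: 99180 / (50) = 9918/5 s.
Target frame: (9918/5) × (48) = 476064/5 ≈ 95212.800 → 95213.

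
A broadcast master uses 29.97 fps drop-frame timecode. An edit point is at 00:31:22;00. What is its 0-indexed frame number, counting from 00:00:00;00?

56404

Complete 10-minute blocks: 3, each 17982 frames → 53946.
Remaining 1 whole minute in the current block: 1800 + 0 × 1798 = 1800 frames.
Within the current minute: 22 × 30 + 0 − 2 = 658 (labels ;00/;01 skipped at this minute). Total = 53946 + 1800 + 658 = 56404.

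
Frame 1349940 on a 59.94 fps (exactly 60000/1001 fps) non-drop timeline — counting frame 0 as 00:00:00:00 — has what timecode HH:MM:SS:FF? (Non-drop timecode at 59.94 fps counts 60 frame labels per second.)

06:14:59:00

1349940 ÷ 60 = 22499 full seconds, remainder 0 frames.
22499 s = 6 h 14 min 59 s.
Timecode: 06:14:59:00.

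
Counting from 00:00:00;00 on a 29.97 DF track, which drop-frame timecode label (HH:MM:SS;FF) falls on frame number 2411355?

22:20:58;27

Ten DF minutes hold 17982 frames, so frame 2411355 lies in block 134 (frames 2409588–2427569) with 1767 frames into that block.
The block's first minute is 1800 frames and the rest 1798 each; 1767 frames reaches minute 0, so 134 × 18 + 0 × 2 = 2412 labels have been skipped so far.
Adding those back, label number 2411355 + 2412 = 2413767 at 30 labels/s is 80458 s + 27 f = 22 h 20 min 58 s frame 27, i.e. 22:20:58;27.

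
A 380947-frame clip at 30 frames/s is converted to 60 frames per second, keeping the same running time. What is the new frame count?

Target frames = source frames × (target rate / source rate) = 380947 × (60)/(30) = 380947 × 2 = 761894.

761894 frames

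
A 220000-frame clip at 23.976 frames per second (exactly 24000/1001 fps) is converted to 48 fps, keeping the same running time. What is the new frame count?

Target frames = source frames × (target rate / source rate) = 220000 × (48)/(24000/1001) = 220000 × 1001/500 = 440440.

440440 frames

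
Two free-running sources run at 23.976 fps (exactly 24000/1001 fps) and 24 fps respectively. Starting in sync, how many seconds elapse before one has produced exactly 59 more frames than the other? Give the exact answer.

59059/24 seconds

The gap grows by |24 − 24000/1001| = 24/1001 frames per second.
Time for a 59-frame gap: 59 ÷ (24/1001) = 59059/24 s.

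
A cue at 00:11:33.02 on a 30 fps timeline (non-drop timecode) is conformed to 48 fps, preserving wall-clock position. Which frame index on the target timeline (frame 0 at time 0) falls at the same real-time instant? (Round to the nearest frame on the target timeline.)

Source frame index: (0×3600 + 11×60 + 33) × 30 + 2 = 20792.
Real time: 20792 / (30) = 10396/15 s.
Target frame: (10396/15) × (48) = 166336/5 ≈ 33267.200 → 33267.

frame 33267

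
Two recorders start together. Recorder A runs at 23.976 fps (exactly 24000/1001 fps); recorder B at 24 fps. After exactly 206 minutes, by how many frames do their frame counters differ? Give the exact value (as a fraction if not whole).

206 min = 12360 s.
A emits 24000/1001 × 12360 = 296640000/1001 frames; B emits 24 × 12360 = 296640.
Difference = 296640/1001 frames (≈ 296.3437); B is ahead of A.

296640/1001 frames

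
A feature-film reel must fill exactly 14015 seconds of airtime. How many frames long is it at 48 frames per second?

Frames = 14015 × 48 = 672720.

672720 frames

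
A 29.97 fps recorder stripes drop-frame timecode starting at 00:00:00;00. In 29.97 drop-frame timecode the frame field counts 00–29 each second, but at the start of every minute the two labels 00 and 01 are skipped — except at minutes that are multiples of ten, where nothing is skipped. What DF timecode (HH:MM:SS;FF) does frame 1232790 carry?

11:25:34;04

Each 10-minute DF block holds 10 × 60 × 30 − 9 × 2 = 17982 frames. 1232790 ÷ 17982 → 68 full blocks, remainder 10014.
Within the partial block the first minute is 1800 frames and each further minute 1798, so 5 further minute boundaries passed. Total skipped labels = 18 × 68 + 2 × 5 = 1234.
Non-drop label index = 1232790 + 1234 = 1234024; at 30 labels/s that is 11:25:34:04, i.e. DF 11:25:34;04.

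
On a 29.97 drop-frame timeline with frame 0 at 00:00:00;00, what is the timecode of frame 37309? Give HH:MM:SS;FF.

Each 10-minute DF block holds 10 × 60 × 30 − 9 × 2 = 17982 frames. 37309 ÷ 17982 → 2 full blocks, remainder 1345.
Within the partial block the first minute is 1800 frames and each further minute 1798, so 0 further minute boundaries passed. Total skipped labels = 18 × 2 + 2 × 0 = 36.
Non-drop label index = 37309 + 36 = 37345; at 30 labels/s that is 00:20:44:25, i.e. DF 00:20:44;25.

00:20:44;25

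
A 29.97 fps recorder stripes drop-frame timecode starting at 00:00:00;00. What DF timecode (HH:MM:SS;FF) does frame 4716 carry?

Each 10-minute DF block holds 10 × 60 × 30 − 9 × 2 = 17982 frames. 4716 ÷ 17982 → 0 full blocks, remainder 4716.
Within the partial block the first minute is 1800 frames and each further minute 1798, so 2 further minute boundaries passed. Total skipped labels = 18 × 0 + 2 × 2 = 4.
Non-drop label index = 4716 + 4 = 4720; at 30 labels/s that is 00:02:37:10, i.e. DF 00:02:37;10.

00:02:37;10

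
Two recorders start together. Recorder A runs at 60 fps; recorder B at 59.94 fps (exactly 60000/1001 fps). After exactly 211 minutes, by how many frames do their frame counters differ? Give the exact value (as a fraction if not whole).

211 min = 12660 s.
A emits 60 × 12660 = 759600 frames; B emits 60000/1001 × 12660 = 759600000/1001.
Difference = 759600/1001 frames (≈ 758.8412); B is behind A.

759600/1001 frames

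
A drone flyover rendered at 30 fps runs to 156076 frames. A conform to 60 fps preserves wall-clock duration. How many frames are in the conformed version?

312152 frames

Target frames = source frames × (target rate / source rate) = 156076 × (60)/(30) = 156076 × 2 = 312152.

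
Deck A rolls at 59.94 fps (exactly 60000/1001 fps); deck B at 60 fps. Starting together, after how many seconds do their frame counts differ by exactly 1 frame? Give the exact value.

1001/60 seconds

The gap grows by |60 − 60000/1001| = 60/1001 frames per second.
Time for a 1-frame gap: 1 ÷ (60/1001) = 1001/60 s.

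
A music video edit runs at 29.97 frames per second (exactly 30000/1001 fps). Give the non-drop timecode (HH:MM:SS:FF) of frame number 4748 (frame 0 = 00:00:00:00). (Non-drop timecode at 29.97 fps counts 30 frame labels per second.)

4748 ÷ 30 = 158 full seconds, remainder 8 frames.
158 s = 0 h 2 min 38 s.
Timecode: 00:02:38:08.

00:02:38:08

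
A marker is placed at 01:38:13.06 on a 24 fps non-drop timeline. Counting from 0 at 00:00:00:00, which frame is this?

141438

Total seconds to the label: (1 × 3600 + 38 × 60 + 13) = 5893.
Frame index = 5893 × 24 + 6 = 141438.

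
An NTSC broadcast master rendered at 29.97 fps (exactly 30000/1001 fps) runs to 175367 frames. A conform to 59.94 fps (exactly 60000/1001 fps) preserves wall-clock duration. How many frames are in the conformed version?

350734 frames

Target frames = source frames × (target rate / source rate) = 175367 × (60000/1001)/(30000/1001) = 175367 × 2 = 350734.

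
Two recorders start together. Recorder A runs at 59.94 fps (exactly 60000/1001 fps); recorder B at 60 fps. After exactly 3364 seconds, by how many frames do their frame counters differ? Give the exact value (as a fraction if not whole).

A emits 60000/1001 × 3364 = 201840000/1001 frames; B emits 60 × 3364 = 201840.
Difference = 201840/1001 frames (≈ 201.6384); B is ahead of A.

201840/1001 frames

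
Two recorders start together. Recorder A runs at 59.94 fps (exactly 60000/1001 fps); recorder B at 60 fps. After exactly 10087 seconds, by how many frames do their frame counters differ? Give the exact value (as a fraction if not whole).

7860/13 frames

A emits 60000/1001 × 10087 = 7860000/13 frames; B emits 60 × 10087 = 605220.
Difference = 7860/13 frames (≈ 604.6154); B is ahead of A.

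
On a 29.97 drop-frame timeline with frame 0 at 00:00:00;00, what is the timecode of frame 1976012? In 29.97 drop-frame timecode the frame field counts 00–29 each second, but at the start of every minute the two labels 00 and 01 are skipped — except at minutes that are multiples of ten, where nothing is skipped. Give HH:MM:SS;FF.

Each 10-minute DF block holds 10 × 60 × 30 − 9 × 2 = 17982 frames. 1976012 ÷ 17982 → 109 full blocks, remainder 15974.
Within the partial block the first minute is 1800 frames and each further minute 1798, so 8 further minute boundaries passed. Total skipped labels = 18 × 109 + 2 × 8 = 1978.
Non-drop label index = 1976012 + 1978 = 1977990; at 30 labels/s that is 18:18:53:00, i.e. DF 18:18:53;00.

18:18:53;00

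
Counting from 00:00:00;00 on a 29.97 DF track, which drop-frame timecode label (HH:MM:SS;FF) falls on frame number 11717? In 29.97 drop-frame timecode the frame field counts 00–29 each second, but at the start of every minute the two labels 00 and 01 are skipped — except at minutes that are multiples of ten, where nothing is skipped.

Ten DF minutes hold 17982 frames, so frame 11717 lies in block 0 (frames 0–17981) with 11717 frames into that block.
The block's first minute is 1800 frames and the rest 1798 each; 11717 frames reaches minute 6, so 0 × 18 + 6 × 2 = 12 labels have been skipped so far.
Adding those back, label number 11717 + 12 = 11729 at 30 labels/s is 390 s + 29 f = 0 h 6 min 30 s frame 29, i.e. 00:06:30;29.

00:06:30;29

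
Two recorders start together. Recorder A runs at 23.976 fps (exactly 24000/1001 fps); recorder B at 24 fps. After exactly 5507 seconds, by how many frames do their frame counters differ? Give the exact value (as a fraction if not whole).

132168/1001 frames

A emits 24000/1001 × 5507 = 132168000/1001 frames; B emits 24 × 5507 = 132168.
Difference = 132168/1001 frames (≈ 132.0360); B is ahead of A.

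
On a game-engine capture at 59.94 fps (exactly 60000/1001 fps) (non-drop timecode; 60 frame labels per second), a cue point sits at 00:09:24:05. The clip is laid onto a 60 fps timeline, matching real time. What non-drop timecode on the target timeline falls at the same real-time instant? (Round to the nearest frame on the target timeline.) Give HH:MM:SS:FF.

00:09:24:39

Source frame index: (0×3600 + 9×60 + 24) × 60 + 5 = 33845.
Real time: 33845 / (60000/1001) = 6775769/12000 s.
Target frame: (6775769/12000) × (60) = 6775769/200 ≈ 33878.845 → 33879.
At 60 labels/s: frame 33879 → 00:09:24:39.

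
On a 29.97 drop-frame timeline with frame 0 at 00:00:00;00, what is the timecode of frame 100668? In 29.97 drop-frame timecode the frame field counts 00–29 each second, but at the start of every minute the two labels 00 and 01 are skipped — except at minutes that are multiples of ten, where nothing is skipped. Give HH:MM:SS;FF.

00:55:58;28

Ten DF minutes hold 17982 frames, so frame 100668 lies in block 5 (frames 89910–107891) with 10758 frames into that block.
The block's first minute is 1800 frames and the rest 1798 each; 10758 frames reaches minute 5, so 5 × 18 + 5 × 2 = 100 labels have been skipped so far.
Adding those back, label number 100668 + 100 = 100768 at 30 labels/s is 3358 s + 28 f = 0 h 55 min 58 s frame 28, i.e. 00:55:58;28.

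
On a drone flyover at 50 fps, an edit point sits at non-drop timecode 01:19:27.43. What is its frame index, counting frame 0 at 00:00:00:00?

238393

Total seconds to the label: (1 × 3600 + 19 × 60 + 27) = 4767.
Frame index = 4767 × 50 + 43 = 238393.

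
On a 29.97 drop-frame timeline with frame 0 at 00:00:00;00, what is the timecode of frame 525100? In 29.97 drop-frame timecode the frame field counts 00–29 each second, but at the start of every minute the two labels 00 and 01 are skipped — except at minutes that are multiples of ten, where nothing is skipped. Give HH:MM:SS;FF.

Each 10-minute DF block holds 10 × 60 × 30 − 9 × 2 = 17982 frames. 525100 ÷ 17982 → 29 full blocks, remainder 3622.
Within the partial block the first minute is 1800 frames and each further minute 1798, so 2 further minute boundaries passed. Total skipped labels = 18 × 29 + 2 × 2 = 526.
Non-drop label index = 525100 + 526 = 525626; at 30 labels/s that is 04:52:00:26, i.e. DF 04:52:00;26.

04:52:00;26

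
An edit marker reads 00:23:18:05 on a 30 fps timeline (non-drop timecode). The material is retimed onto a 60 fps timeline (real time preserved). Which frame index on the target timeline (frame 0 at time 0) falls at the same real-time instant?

frame 83890

Source frame index: (0×3600 + 23×60 + 18) × 30 + 5 = 41945.
Real time: 41945 / (30) = 8389/6 s.
Target frame: (8389/6) × (60) = 83890.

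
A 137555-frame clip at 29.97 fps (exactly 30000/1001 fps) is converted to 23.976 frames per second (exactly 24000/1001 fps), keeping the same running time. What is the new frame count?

110044 frames

Target frames = source frames × (target rate / source rate) = 137555 × (24000/1001)/(30000/1001) = 137555 × 4/5 = 110044.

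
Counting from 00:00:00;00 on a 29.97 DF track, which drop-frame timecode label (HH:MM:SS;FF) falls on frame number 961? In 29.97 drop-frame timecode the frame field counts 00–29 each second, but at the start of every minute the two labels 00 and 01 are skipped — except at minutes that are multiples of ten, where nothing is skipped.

Each 10-minute DF block holds 10 × 60 × 30 − 9 × 2 = 17982 frames. 961 ÷ 17982 → 0 full blocks, remainder 961.
Within the partial block the first minute is 1800 frames and each further minute 1798, so 0 further minute boundaries passed. Total skipped labels = 18 × 0 + 2 × 0 = 0.
Non-drop label index = 961 + 0 = 961; at 30 labels/s that is 00:00:32:01, i.e. DF 00:00:32;01.

00:00:32;01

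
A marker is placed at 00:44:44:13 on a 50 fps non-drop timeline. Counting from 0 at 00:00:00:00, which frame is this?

frame 134213

Total seconds to the label: (0 × 3600 + 44 × 60 + 44) = 2684.
Frame index = 2684 × 50 + 13 = 134213.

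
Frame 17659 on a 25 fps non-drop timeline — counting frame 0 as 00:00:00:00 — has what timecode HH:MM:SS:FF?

00:11:46:09

17659 ÷ 25 = 706 full seconds, remainder 9 frames.
706 s = 0 h 11 min 46 s.
Timecode: 00:11:46:09.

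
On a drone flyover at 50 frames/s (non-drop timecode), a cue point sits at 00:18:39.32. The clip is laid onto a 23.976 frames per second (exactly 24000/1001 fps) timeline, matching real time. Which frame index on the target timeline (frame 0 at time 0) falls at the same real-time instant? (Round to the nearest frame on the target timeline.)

Source frame index: (0×3600 + 18×60 + 39) × 50 + 32 = 55982.
Real time: 55982 / (50) = 27991/25 s.
Target frame: (27991/25) × (24000/1001) = 26871360/1001 ≈ 26844.515 → 26845.

frame 26845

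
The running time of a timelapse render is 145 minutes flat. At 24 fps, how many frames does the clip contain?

145 min = 8700 s.
Frames = 8700 × 24 = 208800.

208800 frames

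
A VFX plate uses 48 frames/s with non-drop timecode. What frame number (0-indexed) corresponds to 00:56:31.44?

frame 162812

Total seconds to the label: (0 × 3600 + 56 × 60 + 31) = 3391.
Frame index = 3391 × 48 + 44 = 162812.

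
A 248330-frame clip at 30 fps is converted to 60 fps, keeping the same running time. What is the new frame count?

496660 frames

Target frames = source frames × (target rate / source rate) = 248330 × (60)/(30) = 248330 × 2 = 496660.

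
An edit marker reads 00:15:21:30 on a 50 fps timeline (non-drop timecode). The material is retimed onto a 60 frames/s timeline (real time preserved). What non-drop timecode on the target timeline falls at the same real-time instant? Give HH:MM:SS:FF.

Source frame index: (0×3600 + 15×60 + 21) × 50 + 30 = 46080.
Real time: 46080 / (50) = 4608/5 s.
Target frame: (4608/5) × (60) = 55296.
At 60 labels/s: frame 55296 → 00:15:21:36.

00:15:21:36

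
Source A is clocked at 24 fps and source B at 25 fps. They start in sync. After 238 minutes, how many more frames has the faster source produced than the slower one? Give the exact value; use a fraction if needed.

238 min = 14280 s.
A emits 24 × 14280 = 342720 frames; B emits 25 × 14280 = 357000.
Difference = 14280 frames; B is ahead of A.

14280 frames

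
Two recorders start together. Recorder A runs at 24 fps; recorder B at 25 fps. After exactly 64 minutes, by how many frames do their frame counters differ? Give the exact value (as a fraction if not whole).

64 min = 3840 s.
A emits 24 × 3840 = 92160 frames; B emits 25 × 3840 = 96000.
Difference = 3840 frames; B is ahead of A.

3840 frames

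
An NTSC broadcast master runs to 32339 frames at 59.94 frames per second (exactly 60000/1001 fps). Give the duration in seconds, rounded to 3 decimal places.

539.522 seconds

Running time = 32339 × 1001/60000 = 32371339/60000 s ≈ 539.522 s.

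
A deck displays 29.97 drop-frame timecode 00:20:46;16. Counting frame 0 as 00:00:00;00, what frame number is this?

37360

Complete 10-minute blocks: 2, each 17982 frames → 35964.
Remaining 0 whole minutes in the current block: 0 frames.
Within the current minute: 46 × 30 + 16 = 1396. Total = 35964 + 0 + 1396 = 37360.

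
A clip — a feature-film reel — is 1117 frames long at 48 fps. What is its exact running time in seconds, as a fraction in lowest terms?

1117/48 seconds

Running time = 1117 ÷ (48) = 1117 × 1/48 = 1117/48 s.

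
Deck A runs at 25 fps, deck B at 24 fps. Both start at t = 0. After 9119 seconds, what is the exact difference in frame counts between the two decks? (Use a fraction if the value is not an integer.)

9119 frames

A emits 25 × 9119 = 227975 frames; B emits 24 × 9119 = 218856.
Difference = 9119 frames; B is behind A.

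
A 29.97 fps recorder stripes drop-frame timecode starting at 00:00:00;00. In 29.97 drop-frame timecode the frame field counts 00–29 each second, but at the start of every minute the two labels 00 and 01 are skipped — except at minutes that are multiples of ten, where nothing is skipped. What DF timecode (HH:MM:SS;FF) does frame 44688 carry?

00:24:51;02

Each 10-minute DF block holds 10 × 60 × 30 − 9 × 2 = 17982 frames. 44688 ÷ 17982 → 2 full blocks, remainder 8724.
Within the partial block the first minute is 1800 frames and each further minute 1798, so 4 further minute boundaries passed. Total skipped labels = 18 × 2 + 2 × 4 = 44.
Non-drop label index = 44688 + 44 = 44732; at 30 labels/s that is 00:24:51:02, i.e. DF 00:24:51;02.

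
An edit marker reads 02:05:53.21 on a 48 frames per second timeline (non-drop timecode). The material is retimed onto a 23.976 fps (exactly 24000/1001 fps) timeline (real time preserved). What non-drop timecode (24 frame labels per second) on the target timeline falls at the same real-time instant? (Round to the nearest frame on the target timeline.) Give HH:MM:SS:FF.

Source frame index: (2×3600 + 5×60 + 53) × 48 + 21 = 362565.
Real time: 362565 / (48) = 120855/16 s.
Target frame: (120855/16) × (24000/1001) = 25897500/143 ≈ 181101.399 → 181101.
At 24 labels/s: frame 181101 → 02:05:45:21.

02:05:45:21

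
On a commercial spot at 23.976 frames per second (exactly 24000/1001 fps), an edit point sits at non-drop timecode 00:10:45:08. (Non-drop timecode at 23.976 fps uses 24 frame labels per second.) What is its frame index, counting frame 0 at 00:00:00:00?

15488

Total seconds to the label: (0 × 3600 + 10 × 60 + 45) = 645.
Frame index = 645 × 24 + 8 = 15488.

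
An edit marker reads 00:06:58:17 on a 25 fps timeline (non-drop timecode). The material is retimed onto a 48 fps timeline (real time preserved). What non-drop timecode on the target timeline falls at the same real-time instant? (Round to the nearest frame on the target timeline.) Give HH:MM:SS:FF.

Source frame index: (0×3600 + 6×60 + 58) × 25 + 17 = 10467.
Real time: 10467 / (25) = 10467/25 s.
Target frame: (10467/25) × (48) = 502416/25 ≈ 20096.640 → 20097.
At 48 labels/s: frame 20097 → 00:06:58:33.

00:06:58:33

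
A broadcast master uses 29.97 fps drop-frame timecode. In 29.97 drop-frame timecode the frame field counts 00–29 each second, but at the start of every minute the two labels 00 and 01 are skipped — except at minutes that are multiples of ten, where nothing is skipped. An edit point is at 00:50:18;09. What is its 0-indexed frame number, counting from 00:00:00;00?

Complete 10-minute blocks: 5, each 17982 frames → 89910.
Remaining 0 whole minutes in the current block: 0 frames.
Within the current minute: 18 × 30 + 9 = 549. Total = 89910 + 0 + 549 = 90459.

90459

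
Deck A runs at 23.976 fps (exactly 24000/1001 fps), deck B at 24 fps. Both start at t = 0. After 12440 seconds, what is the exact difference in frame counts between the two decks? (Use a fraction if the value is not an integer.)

A emits 24000/1001 × 12440 = 298560000/1001 frames; B emits 24 × 12440 = 298560.
Difference = 298560/1001 frames (≈ 298.2617); B is ahead of A.

298560/1001 frames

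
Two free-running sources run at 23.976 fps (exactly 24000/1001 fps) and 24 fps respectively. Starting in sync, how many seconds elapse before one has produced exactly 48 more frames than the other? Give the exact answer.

The gap grows by |24 − 24000/1001| = 24/1001 frames per second.
Time for a 48-frame gap: 48 ÷ (24/1001) = 2002 s.

2002 seconds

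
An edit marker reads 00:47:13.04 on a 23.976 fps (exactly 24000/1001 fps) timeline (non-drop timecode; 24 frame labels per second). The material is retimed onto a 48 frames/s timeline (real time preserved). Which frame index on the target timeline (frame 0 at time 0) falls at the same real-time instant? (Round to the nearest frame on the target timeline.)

frame 136128

Source frame index: (0×3600 + 47×60 + 13) × 24 + 4 = 67996.
Real time: 67996 / (24000/1001) = 17015999/6000 s.
Target frame: (17015999/6000) × (48) = 17015999/125 ≈ 136127.992 → 136128.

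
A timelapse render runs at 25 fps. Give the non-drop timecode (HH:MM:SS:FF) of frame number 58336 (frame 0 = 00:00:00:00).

00:38:53:11

58336 ÷ 25 = 2333 full seconds, remainder 11 frames.
2333 s = 0 h 38 min 53 s.
Timecode: 00:38:53:11.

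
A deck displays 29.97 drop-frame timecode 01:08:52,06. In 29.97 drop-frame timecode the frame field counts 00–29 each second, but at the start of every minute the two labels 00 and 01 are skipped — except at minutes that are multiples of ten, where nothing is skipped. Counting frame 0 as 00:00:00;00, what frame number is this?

As if non-drop at 30 labels/s: (1 × 3600 + 8 × 60 + 52) × 30 + 6 = 123966.
Minute boundaries passed: 68; those not divisible by 10: 68 − 6 = 62; dropped labels = 2 × 62 = 124.
Actual frame index = 123966 − 124 = 123842.

123842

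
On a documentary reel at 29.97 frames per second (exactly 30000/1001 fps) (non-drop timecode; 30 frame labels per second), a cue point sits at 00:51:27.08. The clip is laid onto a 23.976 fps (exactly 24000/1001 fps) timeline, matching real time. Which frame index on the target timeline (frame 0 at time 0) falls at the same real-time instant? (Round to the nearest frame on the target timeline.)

frame 74094

Source frame index: (0×3600 + 51×60 + 27) × 30 + 8 = 92618.
Real time: 92618 / (30000/1001) = 46355309/15000 s.
Target frame: (46355309/15000) × (24000/1001) = 370472/5 ≈ 74094.400 → 74094.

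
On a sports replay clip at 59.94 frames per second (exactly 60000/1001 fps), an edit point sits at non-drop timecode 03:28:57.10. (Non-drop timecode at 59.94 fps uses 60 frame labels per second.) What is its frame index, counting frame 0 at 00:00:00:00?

Total seconds to the label: (3 × 3600 + 28 × 60 + 57) = 12537.
Frame index = 12537 × 60 + 10 = 752230.

752230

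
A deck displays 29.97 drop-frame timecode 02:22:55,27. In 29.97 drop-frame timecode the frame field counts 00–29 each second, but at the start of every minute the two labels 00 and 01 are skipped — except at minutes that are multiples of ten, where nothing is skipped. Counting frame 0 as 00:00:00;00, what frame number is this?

As if non-drop at 30 labels/s: (2 × 3600 + 22 × 60 + 55) × 30 + 27 = 257277.
Minute boundaries passed: 142; those not divisible by 10: 142 − 14 = 128; dropped labels = 2 × 128 = 256.
Actual frame index = 257277 − 256 = 257021.

257021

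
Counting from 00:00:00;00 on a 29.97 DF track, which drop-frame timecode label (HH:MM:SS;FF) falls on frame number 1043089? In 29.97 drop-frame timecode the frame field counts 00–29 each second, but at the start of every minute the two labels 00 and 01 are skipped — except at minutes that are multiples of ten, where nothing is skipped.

Each 10-minute DF block holds 10 × 60 × 30 − 9 × 2 = 17982 frames. 1043089 ÷ 17982 → 58 full blocks, remainder 133.
Within the partial block the first minute is 1800 frames and each further minute 1798, so 0 further minute boundaries passed. Total skipped labels = 18 × 58 + 2 × 0 = 1044.
Non-drop label index = 1043089 + 1044 = 1044133; at 30 labels/s that is 09:40:04:13, i.e. DF 09:40:04;13.

09:40:04;13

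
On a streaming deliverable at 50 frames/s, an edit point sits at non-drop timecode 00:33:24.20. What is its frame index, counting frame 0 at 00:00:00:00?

frame 100220

Total seconds to the label: (0 × 3600 + 33 × 60 + 24) = 2004.
Frame index = 2004 × 50 + 20 = 100220.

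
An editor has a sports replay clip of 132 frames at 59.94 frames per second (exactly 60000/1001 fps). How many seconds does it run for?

2.2022 seconds

Running time = 132 / (60000/1001) = 2.2022 s.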